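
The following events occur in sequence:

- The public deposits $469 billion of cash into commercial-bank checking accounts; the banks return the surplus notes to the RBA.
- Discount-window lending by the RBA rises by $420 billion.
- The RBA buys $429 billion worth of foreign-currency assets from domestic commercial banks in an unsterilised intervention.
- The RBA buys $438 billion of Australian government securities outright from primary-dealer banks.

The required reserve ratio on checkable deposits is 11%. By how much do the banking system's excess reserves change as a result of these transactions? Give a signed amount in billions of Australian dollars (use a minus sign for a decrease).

Currency deposit $469 billion: reserves +$469B, deposits +$469B.
Discount-window loan $420 billion: reserves +$420B, deposits 0.
FX purchase $429 billion: reserves +$429B, deposits 0.
OMO purchase (from banks) $438 billion: reserves +$438B, deposits 0.
Totals: Δreserves = +$1756B, Δdeposits = +$469B.
Δrequired reserves = 11% × +$469B = +$51.59B.
Δexcess reserves = Δreserves − Δrequired = +$1756B − (+$51.59B) = +$1704.41 billion.

+$1704.41 billion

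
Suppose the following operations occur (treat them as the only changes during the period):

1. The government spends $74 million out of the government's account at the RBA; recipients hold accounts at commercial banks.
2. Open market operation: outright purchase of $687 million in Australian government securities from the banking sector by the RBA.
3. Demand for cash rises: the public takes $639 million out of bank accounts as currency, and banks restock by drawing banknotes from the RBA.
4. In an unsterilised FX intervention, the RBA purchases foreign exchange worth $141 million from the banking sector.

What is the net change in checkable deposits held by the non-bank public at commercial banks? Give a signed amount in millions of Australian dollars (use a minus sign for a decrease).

RBA balance sheet:
  Assets:      Securities +$687M, Foreign assets +$141M
  Liabilities: Bank reserves +$263M, Currency in circulation +$639M, Government deposits −$74M
Commercial banking system:
  Assets:      Reserves at CB +$263M, Securities −$687M, Foreign assets −$141M
  Liabilities: Checkable deposits −$565M
So the change in checkable deposits held by the non-bank public at commercial banks is -$565 million.

-$565 million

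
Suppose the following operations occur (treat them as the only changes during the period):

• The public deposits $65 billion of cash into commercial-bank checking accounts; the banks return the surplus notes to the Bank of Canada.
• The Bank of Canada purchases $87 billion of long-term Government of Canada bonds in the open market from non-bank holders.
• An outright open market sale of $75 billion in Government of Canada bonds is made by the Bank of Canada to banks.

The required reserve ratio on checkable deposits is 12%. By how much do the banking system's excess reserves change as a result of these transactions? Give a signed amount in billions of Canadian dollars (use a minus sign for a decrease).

Currency deposit $65 billion: reserves +$65B, deposits +$65B.
Asset purchase (from non-banks) $87 billion: reserves +$87B, deposits +$87B.
OMO sale (to banks) $75 billion: reserves −$75B, deposits 0.
Totals: Δreserves = +$77B, Δdeposits = +$152B.
Δrequired reserves = 12% × +$152B = +$18.24B.
Δexcess reserves = Δreserves − Δrequired = +$77B − (+$18.24B) = +$58.76 billion.

+$58.76 billion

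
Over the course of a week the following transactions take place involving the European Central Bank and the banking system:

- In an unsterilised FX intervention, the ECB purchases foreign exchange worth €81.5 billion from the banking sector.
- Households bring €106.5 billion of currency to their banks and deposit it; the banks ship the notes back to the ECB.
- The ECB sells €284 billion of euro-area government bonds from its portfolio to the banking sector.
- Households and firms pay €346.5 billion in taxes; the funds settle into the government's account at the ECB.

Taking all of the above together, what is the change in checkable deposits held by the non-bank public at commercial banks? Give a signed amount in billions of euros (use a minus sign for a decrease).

FX purchase €81.5 billion: the counterparty is a bank, so public deposits are unchanged → 0.
Currency deposit €106.5 billion: non-bank counterparties' bank balances rise → +€106.5B.
OMO sale (to banks) €284 billion: the counterparty is a bank, so public deposits are unchanged → 0.
Government account inflow €346.5 billion: non-bank counterparties' bank balances fall → −€346.5B.
Net: 0 + 106.5 + 0 − 346.5 = -€240 billion.

-€240 billion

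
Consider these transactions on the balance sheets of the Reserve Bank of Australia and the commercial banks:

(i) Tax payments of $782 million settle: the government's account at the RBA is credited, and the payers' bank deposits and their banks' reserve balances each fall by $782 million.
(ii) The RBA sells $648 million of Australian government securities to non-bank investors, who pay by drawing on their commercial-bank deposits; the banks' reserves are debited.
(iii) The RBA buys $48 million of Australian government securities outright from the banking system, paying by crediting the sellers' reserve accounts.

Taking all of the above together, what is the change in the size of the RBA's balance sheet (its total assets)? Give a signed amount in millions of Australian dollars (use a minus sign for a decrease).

Government account inflow $782 million: only the composition of liabilities changes → 0.
Asset sale (to non-banks) $648 million: an RBA asset is shed → −$648M.
OMO purchase (from banks) $48 million: an RBA asset is acquired → +$48M.
Net: 0 − 648 + 48 = -$600 million.

-$600 million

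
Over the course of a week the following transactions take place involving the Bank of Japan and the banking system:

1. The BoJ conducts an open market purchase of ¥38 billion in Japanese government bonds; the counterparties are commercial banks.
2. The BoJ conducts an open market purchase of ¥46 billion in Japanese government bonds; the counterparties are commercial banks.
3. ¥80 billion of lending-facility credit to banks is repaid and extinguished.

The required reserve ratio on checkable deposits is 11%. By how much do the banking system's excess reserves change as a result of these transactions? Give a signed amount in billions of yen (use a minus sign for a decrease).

OMO purchase (from banks) ¥38 billion: reserves +¥38B, deposits 0.
OMO purchase (from banks) ¥46 billion: reserves +¥46B, deposits 0.
Discount-window repayment ¥80 billion: reserves −¥80B, deposits 0.
Totals: Δreserves = +¥4B, Δdeposits = 0.
Δrequired reserves = 11% × 0 = 0.
Δexcess reserves = Δreserves − Δrequired = +¥4B − (0) = +¥4 billion.

+¥4 billion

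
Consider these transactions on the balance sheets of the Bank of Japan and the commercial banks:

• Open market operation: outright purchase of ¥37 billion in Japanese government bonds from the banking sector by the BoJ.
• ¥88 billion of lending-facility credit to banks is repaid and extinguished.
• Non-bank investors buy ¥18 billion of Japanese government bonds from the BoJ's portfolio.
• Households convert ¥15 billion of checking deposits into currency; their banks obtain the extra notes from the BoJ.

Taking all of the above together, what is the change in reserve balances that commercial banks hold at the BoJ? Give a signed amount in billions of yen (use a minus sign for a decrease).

BoJ balance sheet:
  Assets:      Securities +¥19B, Loans to banks −¥88B
  Liabilities: Bank reserves −¥84B, Currency in circulation +¥15B
Commercial banking system:
  Assets:      Reserves at CB −¥84B, Securities −¥37B
  Liabilities: Checkable deposits −¥33B, Borrowings from CB −¥88B
So the change in reserve balances that commercial banks hold at the BoJ is -¥84 billion.

-¥84 billion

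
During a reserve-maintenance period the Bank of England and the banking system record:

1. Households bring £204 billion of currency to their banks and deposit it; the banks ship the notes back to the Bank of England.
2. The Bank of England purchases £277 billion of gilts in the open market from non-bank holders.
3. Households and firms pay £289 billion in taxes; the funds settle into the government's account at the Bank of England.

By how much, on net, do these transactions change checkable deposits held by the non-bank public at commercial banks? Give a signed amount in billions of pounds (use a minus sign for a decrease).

Currency deposit £204 billion: non-bank counterparties' bank balances rise → +£204B.
Asset purchase (from non-banks) £277 billion: non-bank counterparties' bank balances rise → +£277B.
Government account inflow £289 billion: non-bank counterparties' bank balances fall → −£289B.
Net: 204 + 277 − 289 = +£192 billion.

+£192 billion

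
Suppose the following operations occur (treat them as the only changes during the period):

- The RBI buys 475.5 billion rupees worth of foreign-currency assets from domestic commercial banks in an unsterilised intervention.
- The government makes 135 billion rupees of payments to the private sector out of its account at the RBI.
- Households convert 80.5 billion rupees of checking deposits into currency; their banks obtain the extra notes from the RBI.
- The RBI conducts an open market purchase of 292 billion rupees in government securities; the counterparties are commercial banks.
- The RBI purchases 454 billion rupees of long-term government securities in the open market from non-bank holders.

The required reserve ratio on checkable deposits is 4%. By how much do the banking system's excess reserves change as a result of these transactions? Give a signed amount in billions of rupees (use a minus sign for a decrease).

+1255.66 billion

FX purchase 475.5 billion rupees: reserves +475.5B, deposits 0.
Government spending 135 billion rupees: reserves +135B, deposits +135B.
Currency withdrawal 80.5 billion rupees: reserves −80.5B, deposits −80.5B.
OMO purchase (from banks) 292 billion rupees: reserves +292B, deposits 0.
Asset purchase (from non-banks) 454 billion rupees: reserves +454B, deposits +454B.
Totals: Δreserves = +1276B, Δdeposits = +508.5B.
Δrequired reserves = 4% × +508.5B = +20.34B.
Δexcess reserves = Δreserves − Δrequired = +1276B − (+20.34B) = +1255.66 billion.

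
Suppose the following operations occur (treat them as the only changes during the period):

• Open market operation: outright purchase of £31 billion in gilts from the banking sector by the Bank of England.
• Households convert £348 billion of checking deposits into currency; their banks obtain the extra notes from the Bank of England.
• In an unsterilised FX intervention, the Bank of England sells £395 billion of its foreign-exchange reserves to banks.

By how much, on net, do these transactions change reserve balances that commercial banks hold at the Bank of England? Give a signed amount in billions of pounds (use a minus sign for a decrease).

-£712 billion

OMO purchase (from banks) £31 billion: the Bank of England pays by crediting reserve accounts → +£31B.
Currency withdrawal £348 billion: banks swap reserves for currency → −£348B.
FX sale £395 billion: the buying banks pay out of their reserve balances → −£395B.
Net: 31 − 348 − 395 = -£712 billion.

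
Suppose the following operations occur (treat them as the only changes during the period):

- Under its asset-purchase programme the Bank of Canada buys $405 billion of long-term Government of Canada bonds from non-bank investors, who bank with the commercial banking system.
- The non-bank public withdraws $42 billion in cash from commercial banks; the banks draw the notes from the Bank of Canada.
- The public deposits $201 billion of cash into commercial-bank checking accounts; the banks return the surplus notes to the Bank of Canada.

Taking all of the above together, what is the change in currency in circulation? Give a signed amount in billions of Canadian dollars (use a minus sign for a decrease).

Asset purchase (from non-banks) $405 billion: no currency enters or leaves circulation → 0.
Currency withdrawal $42 billion: notes leave the central bank → +$42B.
Currency deposit $201 billion: notes return to the central bank → −$201B.
Net: 0 + 42 − 201 = -$159 billion.

-$159 billion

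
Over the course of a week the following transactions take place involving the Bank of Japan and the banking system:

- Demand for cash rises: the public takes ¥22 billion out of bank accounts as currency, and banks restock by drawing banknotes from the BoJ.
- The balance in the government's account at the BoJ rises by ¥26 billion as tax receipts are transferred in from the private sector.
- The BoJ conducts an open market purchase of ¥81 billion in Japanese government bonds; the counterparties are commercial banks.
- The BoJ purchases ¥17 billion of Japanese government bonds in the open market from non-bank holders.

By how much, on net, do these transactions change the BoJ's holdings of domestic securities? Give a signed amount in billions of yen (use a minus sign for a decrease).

+¥98 billion

Currency withdrawal ¥22 billion: the BoJ's securities portfolio is untouched → 0.
Government account inflow ¥26 billion: the BoJ's securities portfolio is untouched → 0.
OMO purchase (from banks) ¥81 billion: securities added to the BoJ's portfolio → +¥81B.
Asset purchase (from non-banks) ¥17 billion: securities added to the BoJ's portfolio → +¥17B.
Net: 0 + 0 + 81 + 17 = +¥98 billion.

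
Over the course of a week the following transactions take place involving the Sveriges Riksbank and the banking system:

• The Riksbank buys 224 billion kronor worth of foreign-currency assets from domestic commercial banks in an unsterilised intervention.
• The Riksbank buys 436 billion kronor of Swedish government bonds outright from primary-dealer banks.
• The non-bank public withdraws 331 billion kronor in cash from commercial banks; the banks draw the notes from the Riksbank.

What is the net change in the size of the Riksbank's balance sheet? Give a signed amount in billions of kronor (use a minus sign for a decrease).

+660 billion

FX purchase 224 billion kronor: a Riksbank asset is acquired → +224B.
OMO purchase (from banks) 436 billion kronor: a Riksbank asset is acquired → +436B.
Currency withdrawal 331 billion kronor: only the composition of liabilities changes → 0.
Net: 224 + 436 + 0 = +660 billion.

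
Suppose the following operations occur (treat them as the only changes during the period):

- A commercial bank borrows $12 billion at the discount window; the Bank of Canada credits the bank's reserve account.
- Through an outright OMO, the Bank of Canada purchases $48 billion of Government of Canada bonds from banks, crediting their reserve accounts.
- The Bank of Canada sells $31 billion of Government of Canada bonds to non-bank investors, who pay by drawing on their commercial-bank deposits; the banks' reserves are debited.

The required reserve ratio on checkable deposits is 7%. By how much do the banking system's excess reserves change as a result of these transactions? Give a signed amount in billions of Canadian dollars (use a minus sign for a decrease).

Discount-window loan $12 billion: reserves +$12B, deposits 0.
OMO purchase (from banks) $48 billion: reserves +$48B, deposits 0.
Asset sale (to non-banks) $31 billion: reserves −$31B, deposits −$31B.
Totals: Δreserves = +$29B, Δdeposits = −$31B.
Δrequired reserves = 7% × −$31B = −$2.17B.
Δexcess reserves = Δreserves − Δrequired = +$29B − (−$2.17B) = +$31.17 billion.

+$31.17 billion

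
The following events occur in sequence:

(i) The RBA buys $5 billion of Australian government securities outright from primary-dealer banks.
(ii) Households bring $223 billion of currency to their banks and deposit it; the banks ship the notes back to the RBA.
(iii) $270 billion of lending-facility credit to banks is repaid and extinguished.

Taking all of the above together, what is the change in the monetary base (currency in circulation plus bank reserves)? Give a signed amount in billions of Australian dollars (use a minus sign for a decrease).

OMO purchase (from banks) $5 billion: RBA balance sheet expands → +$5B.
Currency deposit $223 billion: just a shift between currency and reserves — both are base money → 0.
Discount-window repayment $270 billion: RBA balance sheet contracts → −$270B.
Net: 5 + 0 − 270 = -$265 billion.

-$265 billion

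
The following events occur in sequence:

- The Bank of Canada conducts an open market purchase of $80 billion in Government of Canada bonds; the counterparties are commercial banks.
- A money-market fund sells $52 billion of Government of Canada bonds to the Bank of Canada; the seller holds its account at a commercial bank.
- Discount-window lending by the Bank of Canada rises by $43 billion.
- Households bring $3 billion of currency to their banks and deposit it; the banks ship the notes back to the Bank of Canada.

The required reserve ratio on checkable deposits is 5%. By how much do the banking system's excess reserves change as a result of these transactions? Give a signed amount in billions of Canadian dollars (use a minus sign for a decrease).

+$175.25 billion

OMO purchase (from banks) $80 billion: reserves +$80B, deposits 0.
Asset purchase (from non-banks) $52 billion: reserves +$52B, deposits +$52B.
Discount-window loan $43 billion: reserves +$43B, deposits 0.
Currency deposit $3 billion: reserves +$3B, deposits +$3B.
Totals: Δreserves = +$178B, Δdeposits = +$55B.
Δrequired reserves = 5% × +$55B = +$2.75B.
Δexcess reserves = Δreserves − Δrequired = +$178B − (+$2.75B) = +$175.25 billion.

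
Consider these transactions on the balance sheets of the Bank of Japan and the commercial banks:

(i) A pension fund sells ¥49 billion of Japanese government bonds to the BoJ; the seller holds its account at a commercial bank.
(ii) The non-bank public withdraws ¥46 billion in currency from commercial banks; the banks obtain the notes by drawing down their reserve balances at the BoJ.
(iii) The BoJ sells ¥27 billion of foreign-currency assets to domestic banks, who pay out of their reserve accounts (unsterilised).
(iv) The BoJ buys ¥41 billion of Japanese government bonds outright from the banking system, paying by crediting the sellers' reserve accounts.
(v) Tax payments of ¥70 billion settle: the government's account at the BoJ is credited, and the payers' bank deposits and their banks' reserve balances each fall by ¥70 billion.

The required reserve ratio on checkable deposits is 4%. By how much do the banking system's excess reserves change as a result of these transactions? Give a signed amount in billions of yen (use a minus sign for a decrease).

Asset purchase (from non-banks) ¥49 billion: reserves +¥49B, deposits +¥49B.
Currency withdrawal ¥46 billion: reserves −¥46B, deposits −¥46B.
FX sale ¥27 billion: reserves −¥27B, deposits 0.
OMO purchase (from banks) ¥41 billion: reserves +¥41B, deposits 0.
Government account inflow ¥70 billion: reserves −¥70B, deposits −¥70B.
Totals: Δreserves = −¥53B, Δdeposits = −¥67B.
Δrequired reserves = 4% × −¥67B = −¥2.68B.
Δexcess reserves = Δreserves − Δrequired = −¥53B − (−¥2.68B) = -¥50.32 billion.

-¥50.32 billion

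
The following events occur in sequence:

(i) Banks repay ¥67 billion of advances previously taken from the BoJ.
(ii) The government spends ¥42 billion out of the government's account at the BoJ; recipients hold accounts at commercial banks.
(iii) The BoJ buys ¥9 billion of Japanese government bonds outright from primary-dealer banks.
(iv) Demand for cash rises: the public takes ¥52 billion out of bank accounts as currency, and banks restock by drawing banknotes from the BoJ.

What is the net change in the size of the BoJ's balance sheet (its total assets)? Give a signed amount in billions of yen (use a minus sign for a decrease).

-¥58 billion

Discount-window repayment ¥67 billion: a BoJ asset is shed → −¥67B.
Government spending ¥42 billion: only the composition of liabilities changes → 0.
OMO purchase (from banks) ¥9 billion: a BoJ asset is acquired → +¥9B.
Currency withdrawal ¥52 billion: only the composition of liabilities changes → 0.
Net: −67 + 0 + 9 + 0 = -¥58 billion.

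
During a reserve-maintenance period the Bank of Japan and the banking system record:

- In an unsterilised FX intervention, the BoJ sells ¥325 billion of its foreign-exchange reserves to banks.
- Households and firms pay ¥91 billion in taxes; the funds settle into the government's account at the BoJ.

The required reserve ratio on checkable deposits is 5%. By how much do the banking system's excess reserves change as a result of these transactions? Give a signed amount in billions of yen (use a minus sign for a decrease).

-¥411.45 billion

FX sale ¥325 billion: reserves −¥325B, deposits 0.
Government account inflow ¥91 billion: reserves −¥91B, deposits −¥91B.
Totals: Δreserves = −¥416B, Δdeposits = −¥91B.
Δrequired reserves = 5% × −¥91B = −¥4.55B.
Δexcess reserves = Δreserves − Δrequired = −¥416B − (−¥4.55B) = -¥411.45 billion.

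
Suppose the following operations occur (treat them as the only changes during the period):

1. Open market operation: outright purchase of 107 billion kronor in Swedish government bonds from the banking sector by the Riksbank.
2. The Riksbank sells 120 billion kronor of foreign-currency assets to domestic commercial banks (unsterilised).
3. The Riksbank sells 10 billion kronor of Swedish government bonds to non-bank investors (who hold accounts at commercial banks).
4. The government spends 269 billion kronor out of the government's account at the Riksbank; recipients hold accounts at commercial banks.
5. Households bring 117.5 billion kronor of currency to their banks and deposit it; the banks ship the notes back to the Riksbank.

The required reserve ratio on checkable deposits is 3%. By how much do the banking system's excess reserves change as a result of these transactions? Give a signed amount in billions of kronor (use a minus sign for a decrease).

+352.205 billion

OMO purchase (from banks) 107 billion kronor: reserves +107B, deposits 0.
FX sale 120 billion kronor: reserves −120B, deposits 0.
Asset sale (to non-banks) 10 billion kronor: reserves −10B, deposits −10B.
Government spending 269 billion kronor: reserves +269B, deposits +269B.
Currency deposit 117.5 billion kronor: reserves +117.5B, deposits +117.5B.
Totals: Δreserves = +363.5B, Δdeposits = +376.5B.
Δrequired reserves = 3% × +376.5B = +11.295B.
Δexcess reserves = Δreserves − Δrequired = +363.5B − (+11.295B) = +352.205 billion.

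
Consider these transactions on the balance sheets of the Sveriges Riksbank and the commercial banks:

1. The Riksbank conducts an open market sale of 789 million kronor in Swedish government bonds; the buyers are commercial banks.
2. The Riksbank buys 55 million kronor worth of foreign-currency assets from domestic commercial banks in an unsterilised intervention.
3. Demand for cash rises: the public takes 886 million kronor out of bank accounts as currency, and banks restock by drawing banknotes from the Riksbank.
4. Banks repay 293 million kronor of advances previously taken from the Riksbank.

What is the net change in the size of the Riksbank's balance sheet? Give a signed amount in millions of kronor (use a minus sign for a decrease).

-1027 million

Riksbank balance sheet:
  Assets:      Securities −789M, Loans to banks −293M, Foreign assets +55M
  Liabilities: Bank reserves −1913M, Currency in circulation +886M
Change in total Riksbank assets = -1027 million.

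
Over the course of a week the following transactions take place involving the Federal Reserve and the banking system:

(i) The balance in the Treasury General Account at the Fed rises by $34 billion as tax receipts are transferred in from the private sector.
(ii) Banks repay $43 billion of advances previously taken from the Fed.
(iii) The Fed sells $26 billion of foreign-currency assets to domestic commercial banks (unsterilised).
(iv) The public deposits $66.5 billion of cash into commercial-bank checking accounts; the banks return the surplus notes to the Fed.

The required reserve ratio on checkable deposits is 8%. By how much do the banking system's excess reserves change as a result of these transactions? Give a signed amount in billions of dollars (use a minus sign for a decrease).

-$39.1 billion

Government account inflow $34 billion: reserves −$34B, deposits −$34B.
Discount-window repayment $43 billion: reserves −$43B, deposits 0.
FX sale $26 billion: reserves −$26B, deposits 0.
Currency deposit $66.5 billion: reserves +$66.5B, deposits +$66.5B.
Totals: Δreserves = −$36.5B, Δdeposits = +$32.5B.
Δrequired reserves = 8% × +$32.5B = +$2.6B.
Δexcess reserves = Δreserves − Δrequired = −$36.5B − (+$2.6B) = -$39.1 billion.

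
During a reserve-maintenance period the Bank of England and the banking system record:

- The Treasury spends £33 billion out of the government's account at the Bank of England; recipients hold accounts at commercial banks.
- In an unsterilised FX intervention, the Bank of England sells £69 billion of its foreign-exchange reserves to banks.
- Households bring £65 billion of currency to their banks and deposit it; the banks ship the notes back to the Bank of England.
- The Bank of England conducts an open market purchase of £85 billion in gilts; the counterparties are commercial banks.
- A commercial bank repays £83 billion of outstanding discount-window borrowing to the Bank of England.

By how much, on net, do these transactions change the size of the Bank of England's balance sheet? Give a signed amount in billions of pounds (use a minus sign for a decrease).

Bank of England balance sheet:
  Assets:      Securities +£85B, Loans to banks −£83B, Foreign assets −£69B
  Liabilities: Bank reserves +£31B, Currency in circulation −£65B, Government deposits −£33B
Change in total Bank of England assets = -£67 billion.

-£67 billion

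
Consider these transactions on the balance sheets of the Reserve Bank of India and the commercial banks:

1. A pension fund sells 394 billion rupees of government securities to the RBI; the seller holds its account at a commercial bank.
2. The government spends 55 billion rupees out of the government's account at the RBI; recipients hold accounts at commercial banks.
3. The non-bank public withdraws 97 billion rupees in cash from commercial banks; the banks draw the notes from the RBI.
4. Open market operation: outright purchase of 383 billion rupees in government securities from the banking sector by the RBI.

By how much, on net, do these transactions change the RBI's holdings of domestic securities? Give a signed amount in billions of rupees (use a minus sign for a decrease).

Asset purchase (from non-banks) 394 billion rupees: securities added to the RBI's portfolio → +394B.
Government spending 55 billion rupees: the RBI's securities portfolio is untouched → 0.
Currency withdrawal 97 billion rupees: the RBI's securities portfolio is untouched → 0.
OMO purchase (from banks) 383 billion rupees: securities added to the RBI's portfolio → +383B.
Net: 394 + 0 + 0 + 383 = +777 billion.

+777 billion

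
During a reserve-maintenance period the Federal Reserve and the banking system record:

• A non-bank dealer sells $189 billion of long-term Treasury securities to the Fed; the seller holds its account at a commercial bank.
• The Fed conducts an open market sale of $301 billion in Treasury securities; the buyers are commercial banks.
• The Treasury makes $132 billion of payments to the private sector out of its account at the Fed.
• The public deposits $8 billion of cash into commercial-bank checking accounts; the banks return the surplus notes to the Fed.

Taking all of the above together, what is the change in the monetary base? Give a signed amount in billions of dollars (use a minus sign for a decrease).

Fed balance sheet:
  Assets:      Securities −$112B
  Liabilities: Bank reserves +$28B, Currency in circulation −$8B, Government deposits −$132B
Commercial banking system:
  Assets:      Reserves at CB +$28B, Securities +$301B
  Liabilities: Checkable deposits +$329B
Monetary base = currency + reserves: −$8B + (+$28B) = +$20 billion.

+$20 billion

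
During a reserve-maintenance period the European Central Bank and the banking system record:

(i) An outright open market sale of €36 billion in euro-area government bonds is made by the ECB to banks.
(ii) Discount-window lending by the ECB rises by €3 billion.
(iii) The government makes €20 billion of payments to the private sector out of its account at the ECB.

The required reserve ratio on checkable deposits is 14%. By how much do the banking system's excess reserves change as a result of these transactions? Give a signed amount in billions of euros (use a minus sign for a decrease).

OMO sale (to banks) €36 billion: reserves −€36B, deposits 0.
Discount-window loan €3 billion: reserves +€3B, deposits 0.
Government spending €20 billion: reserves +€20B, deposits +€20B.
Totals: Δreserves = −€13B, Δdeposits = +€20B.
Δrequired reserves = 14% × +€20B = +€2.8B.
Δexcess reserves = Δreserves − Δrequired = −€13B − (+€2.8B) = -€15.8 billion.

-€15.8 billion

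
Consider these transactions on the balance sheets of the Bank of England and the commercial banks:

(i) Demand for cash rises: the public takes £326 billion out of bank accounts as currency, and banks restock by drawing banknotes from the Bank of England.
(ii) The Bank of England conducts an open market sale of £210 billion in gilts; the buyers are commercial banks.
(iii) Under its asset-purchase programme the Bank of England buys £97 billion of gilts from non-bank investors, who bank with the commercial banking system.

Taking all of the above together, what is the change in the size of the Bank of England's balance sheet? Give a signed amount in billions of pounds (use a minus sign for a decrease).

Currency withdrawal £326 billion: only the composition of liabilities changes → 0.
OMO sale (to banks) £210 billion: a Bank of England asset is shed → −£210B.
Asset purchase (from non-banks) £97 billion: a Bank of England asset is acquired → +£97B.
Net: 0 − 210 + 97 = -£113 billion.

-£113 billion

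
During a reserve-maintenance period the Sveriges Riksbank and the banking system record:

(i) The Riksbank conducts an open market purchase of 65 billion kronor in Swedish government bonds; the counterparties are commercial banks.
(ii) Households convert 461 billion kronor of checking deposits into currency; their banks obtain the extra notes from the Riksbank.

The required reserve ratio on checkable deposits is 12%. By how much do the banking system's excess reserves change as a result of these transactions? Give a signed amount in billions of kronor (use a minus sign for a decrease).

OMO purchase (from banks) 65 billion kronor: reserves +65B, deposits 0.
Currency withdrawal 461 billion kronor: reserves −461B, deposits −461B.
Totals: Δreserves = −396B, Δdeposits = −461B.
Δrequired reserves = 12% × −461B = −55.32B.
Δexcess reserves = Δreserves − Δrequired = −396B − (−55.32B) = -340.68 billion.

-340.68 billion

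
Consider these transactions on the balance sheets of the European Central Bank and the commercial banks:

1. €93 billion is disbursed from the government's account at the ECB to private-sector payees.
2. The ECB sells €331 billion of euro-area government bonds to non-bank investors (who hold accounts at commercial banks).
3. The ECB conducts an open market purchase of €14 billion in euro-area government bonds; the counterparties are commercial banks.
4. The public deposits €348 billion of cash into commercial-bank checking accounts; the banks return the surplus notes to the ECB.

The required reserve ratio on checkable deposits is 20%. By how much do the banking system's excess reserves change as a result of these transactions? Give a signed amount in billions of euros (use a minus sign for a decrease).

Government spending €93 billion: reserves +€93B, deposits +€93B.
Asset sale (to non-banks) €331 billion: reserves −€331B, deposits −€331B.
OMO purchase (from banks) €14 billion: reserves +€14B, deposits 0.
Currency deposit €348 billion: reserves +€348B, deposits +€348B.
Totals: Δreserves = +€124B, Δdeposits = +€110B.
Δrequired reserves = 20% × +€110B = +€22B.
Δexcess reserves = Δreserves − Δrequired = +€124B − (+€22B) = +€102 billion.

+€102 billion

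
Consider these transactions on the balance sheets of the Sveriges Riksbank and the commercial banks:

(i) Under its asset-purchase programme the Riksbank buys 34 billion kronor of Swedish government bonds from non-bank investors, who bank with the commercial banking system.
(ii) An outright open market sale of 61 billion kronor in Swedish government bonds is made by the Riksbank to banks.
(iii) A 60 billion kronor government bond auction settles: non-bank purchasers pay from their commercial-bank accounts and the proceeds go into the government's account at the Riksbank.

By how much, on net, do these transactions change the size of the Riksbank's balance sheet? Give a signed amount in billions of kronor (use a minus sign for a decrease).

-27 billion

Asset purchase (from non-banks) 34 billion kronor: a Riksbank asset is acquired → +34B.
OMO sale (to banks) 61 billion kronor: a Riksbank asset is shed → −61B.
Government account inflow 60 billion kronor: only the composition of liabilities changes → 0.
Net: 34 − 61 + 0 = -27 billion.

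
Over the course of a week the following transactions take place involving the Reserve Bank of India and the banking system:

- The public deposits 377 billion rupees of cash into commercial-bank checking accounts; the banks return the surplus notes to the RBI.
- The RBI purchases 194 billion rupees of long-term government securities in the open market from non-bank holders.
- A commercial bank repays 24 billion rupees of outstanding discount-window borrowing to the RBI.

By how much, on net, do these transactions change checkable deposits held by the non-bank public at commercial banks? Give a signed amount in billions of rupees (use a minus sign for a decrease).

+571 billion

RBI balance sheet:
  Assets:      Securities +194B, Loans to banks −24B
  Liabilities: Bank reserves +547B, Currency in circulation −377B
Commercial banking system:
  Assets:      Reserves at CB +547B
  Liabilities: Checkable deposits +571B, Borrowings from CB −24B
So the change in checkable deposits held by the non-bank public at commercial banks is +571 billion.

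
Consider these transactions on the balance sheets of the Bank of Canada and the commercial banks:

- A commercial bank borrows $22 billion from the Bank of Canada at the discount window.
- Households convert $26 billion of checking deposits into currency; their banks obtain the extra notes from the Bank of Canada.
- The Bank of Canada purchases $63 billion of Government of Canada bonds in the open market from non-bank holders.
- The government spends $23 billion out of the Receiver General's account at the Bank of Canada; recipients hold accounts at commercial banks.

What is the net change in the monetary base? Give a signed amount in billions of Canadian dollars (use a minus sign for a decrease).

Discount-window loan $22 billion: Bank of Canada balance sheet expands → +$22B.
Currency withdrawal $26 billion: just a shift between currency and reserves — both are base money → 0.
Asset purchase (from non-banks) $63 billion: Bank of Canada balance sheet expands → +$63B.
Government spending $23 billion: a non-base liability converts back to reserves → +$23B.
Net: 22 + 0 + 63 + 23 = +$108 billion.

+$108 billion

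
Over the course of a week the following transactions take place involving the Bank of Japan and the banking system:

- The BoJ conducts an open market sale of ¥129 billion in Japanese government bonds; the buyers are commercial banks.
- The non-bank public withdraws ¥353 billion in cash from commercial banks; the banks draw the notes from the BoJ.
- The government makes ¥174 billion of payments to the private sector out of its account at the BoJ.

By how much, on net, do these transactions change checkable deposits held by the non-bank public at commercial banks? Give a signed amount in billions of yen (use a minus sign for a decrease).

-¥179 billion

OMO sale (to banks) ¥129 billion: the counterparty is a bank, so public deposits are unchanged → 0.
Currency withdrawal ¥353 billion: non-bank counterparties' bank balances fall → −¥353B.
Government spending ¥174 billion: non-bank counterparties' bank balances rise → +¥174B.
Net: 0 − 353 + 174 = -¥179 billion.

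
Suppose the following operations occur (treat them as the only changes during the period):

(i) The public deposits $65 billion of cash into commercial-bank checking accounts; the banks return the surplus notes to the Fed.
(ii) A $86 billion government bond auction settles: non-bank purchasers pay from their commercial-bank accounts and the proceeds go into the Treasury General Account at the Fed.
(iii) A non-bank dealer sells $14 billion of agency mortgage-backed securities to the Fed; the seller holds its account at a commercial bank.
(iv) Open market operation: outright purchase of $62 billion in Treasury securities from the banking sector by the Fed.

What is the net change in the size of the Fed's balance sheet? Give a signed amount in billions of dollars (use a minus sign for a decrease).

Fed balance sheet:
  Assets:      Securities +$76B
  Liabilities: Bank reserves +$55B, Currency in circulation −$65B, Government deposits +$86B
Change in total Fed assets = +$76 billion.

+$76 billion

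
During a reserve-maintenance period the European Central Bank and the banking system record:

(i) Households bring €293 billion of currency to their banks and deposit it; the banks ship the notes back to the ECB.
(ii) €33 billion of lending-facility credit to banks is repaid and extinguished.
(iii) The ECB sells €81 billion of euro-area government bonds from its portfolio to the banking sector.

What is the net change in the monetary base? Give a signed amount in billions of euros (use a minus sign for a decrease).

Currency deposit €293 billion: just a shift between currency and reserves — both are base money → 0.
Discount-window repayment €33 billion: ECB balance sheet contracts → −€33B.
OMO sale (to banks) €81 billion: ECB balance sheet contracts → −€81B.
Net: 0 − 33 − 81 = -€114 billion.

-€114 billion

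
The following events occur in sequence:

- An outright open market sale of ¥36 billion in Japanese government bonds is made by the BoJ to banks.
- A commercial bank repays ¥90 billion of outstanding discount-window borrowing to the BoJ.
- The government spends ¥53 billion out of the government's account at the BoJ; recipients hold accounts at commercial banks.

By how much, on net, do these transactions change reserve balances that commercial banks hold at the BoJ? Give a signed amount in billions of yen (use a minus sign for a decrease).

-¥73 billion

OMO sale (to banks) ¥36 billion: the buying banks pay out of their reserve balances → −¥36B.
Discount-window repayment ¥90 billion: repayment is debited from reserves → −¥90B.
Government spending ¥53 billion: government payments flow into bank reserve accounts → +¥53B.
Net: −36 − 90 + 53 = -¥73 billion.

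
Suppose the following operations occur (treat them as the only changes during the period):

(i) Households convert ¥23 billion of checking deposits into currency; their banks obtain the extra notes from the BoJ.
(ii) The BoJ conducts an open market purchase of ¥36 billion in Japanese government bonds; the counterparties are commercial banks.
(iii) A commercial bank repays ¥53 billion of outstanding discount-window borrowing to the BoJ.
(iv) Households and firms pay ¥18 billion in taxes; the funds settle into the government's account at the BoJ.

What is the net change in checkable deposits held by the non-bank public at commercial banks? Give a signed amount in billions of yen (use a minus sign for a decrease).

-¥41 billion

BoJ balance sheet:
  Assets:      Securities +¥36B, Loans to banks −¥53B
  Liabilities: Bank reserves −¥58B, Currency in circulation +¥23B, Government deposits +¥18B
Commercial banking system:
  Assets:      Reserves at CB −¥58B, Securities −¥36B
  Liabilities: Checkable deposits −¥41B, Borrowings from CB −¥53B
So the change in checkable deposits held by the non-bank public at commercial banks is -¥41 billion.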